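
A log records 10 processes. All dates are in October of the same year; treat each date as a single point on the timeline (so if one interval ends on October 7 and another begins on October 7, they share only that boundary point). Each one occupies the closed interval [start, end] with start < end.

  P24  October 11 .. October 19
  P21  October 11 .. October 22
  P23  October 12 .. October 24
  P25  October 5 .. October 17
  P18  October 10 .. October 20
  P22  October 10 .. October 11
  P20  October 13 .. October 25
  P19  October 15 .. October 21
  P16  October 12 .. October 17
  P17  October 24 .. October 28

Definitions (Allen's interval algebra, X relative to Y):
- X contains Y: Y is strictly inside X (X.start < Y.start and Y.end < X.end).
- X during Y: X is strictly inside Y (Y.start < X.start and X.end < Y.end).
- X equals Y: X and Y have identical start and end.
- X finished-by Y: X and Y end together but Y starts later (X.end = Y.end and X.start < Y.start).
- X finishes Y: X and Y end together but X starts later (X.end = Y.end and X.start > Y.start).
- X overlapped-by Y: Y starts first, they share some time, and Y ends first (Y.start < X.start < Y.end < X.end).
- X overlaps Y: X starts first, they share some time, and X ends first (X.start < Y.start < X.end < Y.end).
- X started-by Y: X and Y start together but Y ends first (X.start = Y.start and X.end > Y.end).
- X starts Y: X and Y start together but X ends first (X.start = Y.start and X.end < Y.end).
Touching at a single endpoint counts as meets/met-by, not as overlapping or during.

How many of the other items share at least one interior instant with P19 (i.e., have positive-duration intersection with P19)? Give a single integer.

Target P19 = [October 15, October 21].
P16 [October 12, October 17] → overlaps → counts.
P17 [October 24, October 28] → after → no.
P18 [October 10, October 20] → overlaps → counts.
P20 [October 13, October 25] → contains → counts.
P21 [October 11, October 22] → contains → counts.
P22 [October 10, October 11] → before → no.
P23 [October 12, October 24] → contains → counts.
P24 [October 11, October 19] → overlaps → counts.
P25 [October 5, October 17] → overlaps → counts.
Total: 7.

7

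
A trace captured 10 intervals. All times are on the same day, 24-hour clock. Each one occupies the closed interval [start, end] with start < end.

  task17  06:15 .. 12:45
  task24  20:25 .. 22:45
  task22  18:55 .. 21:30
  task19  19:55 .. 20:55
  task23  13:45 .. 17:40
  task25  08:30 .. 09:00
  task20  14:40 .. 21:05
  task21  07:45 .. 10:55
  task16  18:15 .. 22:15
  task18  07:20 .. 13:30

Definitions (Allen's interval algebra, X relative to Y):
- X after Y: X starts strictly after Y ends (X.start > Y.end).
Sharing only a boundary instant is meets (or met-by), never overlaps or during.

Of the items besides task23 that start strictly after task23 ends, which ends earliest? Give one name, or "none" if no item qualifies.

task19

Target task23 = [13:45, 17:40].
task16 [18:15, 22:15] → after → candidate.
task17 [06:15, 12:45] → before → excluded.
task18 [07:20, 13:30] → before → excluded.
task19 [19:55, 20:55] → after → candidate.
task20 [14:40, 21:05] → overlapped-by → excluded.
task21 [07:45, 10:55] → before → excluded.
task22 [18:55, 21:30] → after → candidate.
task24 [20:25, 22:45] → after → candidate.
task25 [08:30, 09:00] → before → excluded.
Among candidates, earliest end is 20:55 → task19.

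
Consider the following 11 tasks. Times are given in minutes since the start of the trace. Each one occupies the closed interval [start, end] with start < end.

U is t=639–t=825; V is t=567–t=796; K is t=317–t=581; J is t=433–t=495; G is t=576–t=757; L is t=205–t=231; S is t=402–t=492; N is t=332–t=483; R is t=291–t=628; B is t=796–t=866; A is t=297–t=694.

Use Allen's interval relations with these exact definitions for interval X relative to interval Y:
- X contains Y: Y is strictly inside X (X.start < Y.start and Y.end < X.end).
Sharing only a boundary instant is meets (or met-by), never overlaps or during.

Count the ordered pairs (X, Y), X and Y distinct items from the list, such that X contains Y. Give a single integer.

12

Checking all 110 ordered pairs for relation 'contains'; matching pairs in alphabetical order:
(A, J): A contains J ✓
(A, K): A contains K ✓
(A, N): A contains N ✓
(A, S): A contains S ✓
(K, J): K contains J ✓
(K, N): K contains N ✓
(K, S): K contains S ✓
(R, J): R contains J ✓
(R, K): R contains K ✓
(R, N): R contains N ✓
(R, S): R contains S ✓
(V, G): V contains G ✓
Count: 12.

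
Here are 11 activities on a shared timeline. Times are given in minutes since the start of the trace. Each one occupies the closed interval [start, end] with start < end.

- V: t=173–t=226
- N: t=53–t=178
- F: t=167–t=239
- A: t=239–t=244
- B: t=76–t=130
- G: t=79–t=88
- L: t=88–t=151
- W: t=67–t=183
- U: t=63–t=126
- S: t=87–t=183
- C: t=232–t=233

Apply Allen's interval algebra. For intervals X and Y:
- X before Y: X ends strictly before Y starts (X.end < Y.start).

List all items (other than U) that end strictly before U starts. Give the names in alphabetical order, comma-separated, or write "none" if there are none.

Target U = [t=63, t=126].
A [t=239, t=244] → after → no.
B [t=76, t=130] → overlapped-by → no.
C [t=232, t=233] → after → no.
F [t=167, t=239] → after → no.
G [t=79, t=88] → during → no.
L [t=88, t=151] → overlapped-by → no.
N [t=53, t=178] → contains → no.
S [t=87, t=183] → overlapped-by → no.
V [t=173, t=226] → after → no.
W [t=67, t=183] → overlapped-by → no.
Result: none.

none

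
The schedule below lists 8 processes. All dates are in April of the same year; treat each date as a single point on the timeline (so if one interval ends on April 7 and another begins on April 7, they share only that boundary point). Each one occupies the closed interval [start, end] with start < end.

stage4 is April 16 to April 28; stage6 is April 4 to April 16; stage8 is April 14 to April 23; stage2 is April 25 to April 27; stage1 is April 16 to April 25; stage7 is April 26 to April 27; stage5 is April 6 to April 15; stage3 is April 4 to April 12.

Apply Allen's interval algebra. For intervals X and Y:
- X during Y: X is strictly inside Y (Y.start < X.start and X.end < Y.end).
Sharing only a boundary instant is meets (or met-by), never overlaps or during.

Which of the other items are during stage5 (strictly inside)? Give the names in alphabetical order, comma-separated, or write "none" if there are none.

Target stage5 = [April 6, April 15].
stage1 [April 16, April 25] → after → no.
stage2 [April 25, April 27] → after → no.
stage3 [April 4, April 12] → overlaps → no.
stage4 [April 16, April 28] → after → no.
stage6 [April 4, April 16] → contains → no.
stage7 [April 26, April 27] → after → no.
stage8 [April 14, April 23] → overlapped-by → no.
Result: none.

none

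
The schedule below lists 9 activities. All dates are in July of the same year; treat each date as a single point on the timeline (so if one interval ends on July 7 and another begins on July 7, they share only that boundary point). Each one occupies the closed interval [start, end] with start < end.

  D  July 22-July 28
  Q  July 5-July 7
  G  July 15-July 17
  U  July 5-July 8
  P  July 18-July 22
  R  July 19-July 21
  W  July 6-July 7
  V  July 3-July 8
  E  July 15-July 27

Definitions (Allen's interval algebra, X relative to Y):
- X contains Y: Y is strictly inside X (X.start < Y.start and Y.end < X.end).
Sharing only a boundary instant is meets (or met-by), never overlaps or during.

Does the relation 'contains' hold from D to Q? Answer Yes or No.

D = [July 22, July 28], Q = [July 5, July 7].
Actual relation of D to Q: after.
Asked whether 'contains' holds → No.

No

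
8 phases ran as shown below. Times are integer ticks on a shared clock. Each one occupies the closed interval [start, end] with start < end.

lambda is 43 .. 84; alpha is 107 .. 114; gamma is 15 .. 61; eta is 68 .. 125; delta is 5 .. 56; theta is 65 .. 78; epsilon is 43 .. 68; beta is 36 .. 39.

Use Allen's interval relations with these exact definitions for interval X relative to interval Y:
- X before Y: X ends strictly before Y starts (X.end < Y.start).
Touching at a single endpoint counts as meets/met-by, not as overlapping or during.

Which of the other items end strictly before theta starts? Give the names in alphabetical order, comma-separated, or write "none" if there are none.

Target theta = [65, 78].
alpha [107, 114] → after → no.
beta [36, 39] → before → yes.
delta [5, 56] → before → yes.
epsilon [43, 68] → overlaps → no.
eta [68, 125] → overlapped-by → no.
gamma [15, 61] → before → yes.
lambda [43, 84] → contains → no.
Result: beta, delta, gamma.

beta, delta, gamma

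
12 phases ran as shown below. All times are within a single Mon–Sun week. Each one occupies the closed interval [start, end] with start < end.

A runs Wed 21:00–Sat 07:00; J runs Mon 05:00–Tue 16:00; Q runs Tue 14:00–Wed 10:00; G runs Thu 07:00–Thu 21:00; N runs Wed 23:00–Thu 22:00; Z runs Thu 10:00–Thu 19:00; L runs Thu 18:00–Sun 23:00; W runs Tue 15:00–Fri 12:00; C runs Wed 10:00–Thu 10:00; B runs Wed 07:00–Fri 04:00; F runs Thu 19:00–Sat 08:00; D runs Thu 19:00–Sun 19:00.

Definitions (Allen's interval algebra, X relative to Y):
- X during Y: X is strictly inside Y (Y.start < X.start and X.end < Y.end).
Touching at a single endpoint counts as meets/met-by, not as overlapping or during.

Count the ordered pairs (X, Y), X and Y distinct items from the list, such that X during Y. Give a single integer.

Checking all 132 ordered pairs for relation 'during'; matching pairs in alphabetical order:
(B, W): B during W ✓
(C, B): C during B ✓
(C, W): C during W ✓
(D, L): D during L ✓
(F, L): F during L ✓
(G, A): G during A ✓
(G, B): G during B ✓
(G, N): G during N ✓
(G, W): G during W ✓
(N, A): N during A ✓
(N, B): N during B ✓
(N, W): N during W ✓
(Z, A): Z during A ✓
(Z, B): Z during B ✓
(Z, G): Z during G ✓
(Z, N): Z during N ✓
(Z, W): Z during W ✓
Count: 17.

17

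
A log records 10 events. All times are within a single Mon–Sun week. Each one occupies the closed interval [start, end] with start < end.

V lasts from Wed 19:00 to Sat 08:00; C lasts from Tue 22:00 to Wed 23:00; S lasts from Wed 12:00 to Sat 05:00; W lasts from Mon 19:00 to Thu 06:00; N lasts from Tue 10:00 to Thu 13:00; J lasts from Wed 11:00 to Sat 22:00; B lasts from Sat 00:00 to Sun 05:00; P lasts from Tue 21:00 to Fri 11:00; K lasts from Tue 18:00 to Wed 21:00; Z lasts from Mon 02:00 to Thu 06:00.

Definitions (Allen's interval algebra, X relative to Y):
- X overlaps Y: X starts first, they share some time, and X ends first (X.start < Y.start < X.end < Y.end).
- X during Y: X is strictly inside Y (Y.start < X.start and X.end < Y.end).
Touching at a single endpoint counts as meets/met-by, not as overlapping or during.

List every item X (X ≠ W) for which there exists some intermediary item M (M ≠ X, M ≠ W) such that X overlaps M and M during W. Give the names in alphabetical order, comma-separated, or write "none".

Target W = [Mon 19:00, Thu 06:00].
Intermediaries M with M during W: C, K.
Via C — items with X overlaps C: K.
Via K — items with X overlaps K: none.
Union: K.

K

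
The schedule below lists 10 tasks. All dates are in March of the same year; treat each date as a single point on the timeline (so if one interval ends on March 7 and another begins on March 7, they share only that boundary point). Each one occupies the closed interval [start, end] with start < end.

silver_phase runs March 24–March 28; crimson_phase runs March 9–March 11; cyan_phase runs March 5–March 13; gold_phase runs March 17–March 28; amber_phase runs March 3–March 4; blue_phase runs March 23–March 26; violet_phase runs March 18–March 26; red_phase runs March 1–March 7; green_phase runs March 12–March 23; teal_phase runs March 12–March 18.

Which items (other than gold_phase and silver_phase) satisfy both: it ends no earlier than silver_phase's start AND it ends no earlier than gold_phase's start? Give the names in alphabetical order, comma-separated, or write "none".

blue_phase, violet_phase

Conditions: its end is no earlier than silver_phase's start (X.end >= March 24) AND its end is no earlier than gold_phase's start (X.end >= March 17).
amber_phase: end March 4 >= March 24? ✗; end March 4 >= March 17? ✗ → no.
blue_phase: end March 26 >= March 24? ✓; end March 26 >= March 17? ✓ → yes.
crimson_phase: end March 11 >= March 24? ✗; end March 11 >= March 17? ✗ → no.
cyan_phase: end March 13 >= March 24? ✗; end March 13 >= March 17? ✗ → no.
green_phase: end March 23 >= March 24? ✗; end March 23 >= March 17? ✓ → no.
red_phase: end March 7 >= March 24? ✗; end March 7 >= March 17? ✗ → no.
teal_phase: end March 18 >= March 24? ✗; end March 18 >= March 17? ✓ → no.
violet_phase: end March 26 >= March 24? ✓; end March 26 >= March 17? ✓ → yes.
Result: blue_phase, violet_phase.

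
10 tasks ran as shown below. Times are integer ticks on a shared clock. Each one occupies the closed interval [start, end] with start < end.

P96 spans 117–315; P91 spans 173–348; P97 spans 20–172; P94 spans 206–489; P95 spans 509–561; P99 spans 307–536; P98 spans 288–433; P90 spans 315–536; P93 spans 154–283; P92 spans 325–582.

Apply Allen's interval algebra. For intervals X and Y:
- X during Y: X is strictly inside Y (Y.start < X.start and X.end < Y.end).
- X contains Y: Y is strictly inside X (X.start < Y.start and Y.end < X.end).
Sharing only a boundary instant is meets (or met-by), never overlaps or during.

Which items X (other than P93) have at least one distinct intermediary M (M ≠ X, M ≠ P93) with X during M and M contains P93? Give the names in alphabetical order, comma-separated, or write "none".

none

Target P93 = [154, 283].
Intermediaries M with M contains P93: P96.
Via P96 — items with X during P96: none.
Union: none.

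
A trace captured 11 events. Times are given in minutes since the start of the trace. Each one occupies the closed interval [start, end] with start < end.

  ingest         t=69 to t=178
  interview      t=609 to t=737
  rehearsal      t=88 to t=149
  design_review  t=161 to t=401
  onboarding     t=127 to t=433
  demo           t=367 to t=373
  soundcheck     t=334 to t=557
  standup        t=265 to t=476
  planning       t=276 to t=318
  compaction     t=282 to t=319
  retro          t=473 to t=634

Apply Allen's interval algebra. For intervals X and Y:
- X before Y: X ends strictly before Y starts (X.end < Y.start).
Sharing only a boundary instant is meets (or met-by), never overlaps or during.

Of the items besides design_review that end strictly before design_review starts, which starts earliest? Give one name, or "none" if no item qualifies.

Target design_review = [t=161, t=401].
compaction [t=282, t=319] → during → excluded.
demo [t=367, t=373] → during → excluded.
ingest [t=69, t=178] → overlaps → excluded.
interview [t=609, t=737] → after → excluded.
onboarding [t=127, t=433] → contains → excluded.
planning [t=276, t=318] → during → excluded.
rehearsal [t=88, t=149] → before → candidate.
retro [t=473, t=634] → after → excluded.
soundcheck [t=334, t=557] → overlapped-by → excluded.
standup [t=265, t=476] → overlapped-by → excluded.
Among candidates, earliest start is t=88 → rehearsal.

rehearsal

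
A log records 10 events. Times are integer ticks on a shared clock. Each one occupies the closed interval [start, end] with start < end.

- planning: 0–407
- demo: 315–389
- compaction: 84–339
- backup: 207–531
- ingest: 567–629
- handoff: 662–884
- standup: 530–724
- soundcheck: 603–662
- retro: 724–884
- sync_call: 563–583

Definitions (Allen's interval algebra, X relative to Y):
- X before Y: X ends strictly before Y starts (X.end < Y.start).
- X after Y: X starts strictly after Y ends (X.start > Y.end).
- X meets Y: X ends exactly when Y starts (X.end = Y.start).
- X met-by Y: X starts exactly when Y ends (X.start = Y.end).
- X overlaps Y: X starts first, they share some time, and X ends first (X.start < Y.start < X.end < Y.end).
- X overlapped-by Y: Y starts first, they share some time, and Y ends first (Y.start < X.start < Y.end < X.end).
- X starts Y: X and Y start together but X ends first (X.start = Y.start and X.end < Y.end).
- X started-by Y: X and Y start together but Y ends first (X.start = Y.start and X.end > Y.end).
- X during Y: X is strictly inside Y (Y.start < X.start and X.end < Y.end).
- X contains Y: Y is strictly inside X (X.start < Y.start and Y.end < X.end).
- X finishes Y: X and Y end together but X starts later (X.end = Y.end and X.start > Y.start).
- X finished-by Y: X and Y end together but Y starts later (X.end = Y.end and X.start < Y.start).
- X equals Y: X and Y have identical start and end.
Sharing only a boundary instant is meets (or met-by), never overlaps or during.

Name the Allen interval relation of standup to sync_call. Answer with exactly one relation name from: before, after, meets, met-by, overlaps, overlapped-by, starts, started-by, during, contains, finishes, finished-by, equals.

standup = [530, 724]; sync_call = [563, 583].
Compare endpoints: standup.start < sync_call.start, standup.start < sync_call.end, standup.end > sync_call.start, standup.end > sync_call.end.
That pattern is 'contains'.

contains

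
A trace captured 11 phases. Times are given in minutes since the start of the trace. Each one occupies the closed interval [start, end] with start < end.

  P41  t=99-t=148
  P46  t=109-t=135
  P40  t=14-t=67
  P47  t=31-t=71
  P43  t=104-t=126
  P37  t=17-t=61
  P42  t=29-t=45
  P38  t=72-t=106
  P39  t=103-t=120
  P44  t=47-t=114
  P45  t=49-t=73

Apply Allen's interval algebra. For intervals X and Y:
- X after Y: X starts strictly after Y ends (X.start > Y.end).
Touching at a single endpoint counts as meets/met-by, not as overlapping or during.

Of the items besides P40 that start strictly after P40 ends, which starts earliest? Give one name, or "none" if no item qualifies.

Target P40 = [t=14, t=67].
P37 [t=17, t=61] → during → excluded.
P38 [t=72, t=106] → after → candidate.
P39 [t=103, t=120] → after → candidate.
P41 [t=99, t=148] → after → candidate.
P42 [t=29, t=45] → during → excluded.
P43 [t=104, t=126] → after → candidate.
P44 [t=47, t=114] → overlapped-by → excluded.
P45 [t=49, t=73] → overlapped-by → excluded.
P46 [t=109, t=135] → after → candidate.
P47 [t=31, t=71] → overlapped-by → excluded.
Among candidates, earliest start is t=72 → P38.

P38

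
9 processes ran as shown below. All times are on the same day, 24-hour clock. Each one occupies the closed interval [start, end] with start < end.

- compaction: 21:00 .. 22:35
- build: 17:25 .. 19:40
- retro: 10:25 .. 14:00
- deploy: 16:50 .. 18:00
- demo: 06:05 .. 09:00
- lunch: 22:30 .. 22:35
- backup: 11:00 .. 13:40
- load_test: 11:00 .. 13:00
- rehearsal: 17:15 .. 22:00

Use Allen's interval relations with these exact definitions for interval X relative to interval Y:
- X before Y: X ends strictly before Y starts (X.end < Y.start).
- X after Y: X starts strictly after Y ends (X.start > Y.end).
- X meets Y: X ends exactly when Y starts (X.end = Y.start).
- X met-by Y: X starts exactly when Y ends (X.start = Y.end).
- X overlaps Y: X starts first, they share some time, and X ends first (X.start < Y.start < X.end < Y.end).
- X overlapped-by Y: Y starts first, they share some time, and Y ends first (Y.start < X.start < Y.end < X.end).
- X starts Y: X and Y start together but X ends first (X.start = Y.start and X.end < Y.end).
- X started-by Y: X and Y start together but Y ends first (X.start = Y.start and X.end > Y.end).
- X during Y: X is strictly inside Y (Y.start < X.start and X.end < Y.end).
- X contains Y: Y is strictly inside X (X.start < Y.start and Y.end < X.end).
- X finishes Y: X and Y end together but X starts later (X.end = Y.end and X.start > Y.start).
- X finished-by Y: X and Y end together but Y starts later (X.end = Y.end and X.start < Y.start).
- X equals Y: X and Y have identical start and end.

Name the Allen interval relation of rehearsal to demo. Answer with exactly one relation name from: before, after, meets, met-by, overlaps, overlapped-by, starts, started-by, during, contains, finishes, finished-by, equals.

rehearsal = [17:15, 22:00]; demo = [06:05, 09:00].
Compare endpoints: rehearsal.start > demo.start, rehearsal.start > demo.end, rehearsal.end > demo.start, rehearsal.end > demo.end.
That pattern is 'after'.

after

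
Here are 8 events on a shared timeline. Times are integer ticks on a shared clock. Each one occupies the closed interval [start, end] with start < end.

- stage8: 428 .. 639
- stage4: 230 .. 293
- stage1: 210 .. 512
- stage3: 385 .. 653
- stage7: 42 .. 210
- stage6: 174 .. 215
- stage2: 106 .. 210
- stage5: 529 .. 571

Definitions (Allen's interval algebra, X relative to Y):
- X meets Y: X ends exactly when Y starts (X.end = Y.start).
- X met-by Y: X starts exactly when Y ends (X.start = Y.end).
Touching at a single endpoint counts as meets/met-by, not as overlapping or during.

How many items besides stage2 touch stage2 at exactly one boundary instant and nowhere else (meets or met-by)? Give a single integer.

Target stage2 = [106, 210].
stage1 [210, 512] → met-by → counts.
stage3 [385, 653] → after → no.
stage4 [230, 293] → after → no.
stage5 [529, 571] → after → no.
stage6 [174, 215] → overlapped-by → no.
stage7 [42, 210] → finished-by → no.
stage8 [428, 639] → after → no.
Total: 1.

1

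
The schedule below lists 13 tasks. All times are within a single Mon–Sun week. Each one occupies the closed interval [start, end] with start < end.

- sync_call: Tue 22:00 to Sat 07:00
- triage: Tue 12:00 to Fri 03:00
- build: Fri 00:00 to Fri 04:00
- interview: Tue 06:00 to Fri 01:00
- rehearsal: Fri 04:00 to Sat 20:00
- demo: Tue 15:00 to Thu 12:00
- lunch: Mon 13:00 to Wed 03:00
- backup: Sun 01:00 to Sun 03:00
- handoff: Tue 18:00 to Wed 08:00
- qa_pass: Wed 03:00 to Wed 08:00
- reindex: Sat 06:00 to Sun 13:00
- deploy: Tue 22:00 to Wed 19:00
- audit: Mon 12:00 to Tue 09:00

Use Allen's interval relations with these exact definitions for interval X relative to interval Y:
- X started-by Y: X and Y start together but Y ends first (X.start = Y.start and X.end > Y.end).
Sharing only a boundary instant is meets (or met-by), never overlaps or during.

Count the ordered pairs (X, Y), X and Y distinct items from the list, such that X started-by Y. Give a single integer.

Checking all 156 ordered pairs for relation 'started-by'; matching pairs in alphabetical order:
(sync_call, deploy): sync_call started-by deploy ✓
Count: 1.

1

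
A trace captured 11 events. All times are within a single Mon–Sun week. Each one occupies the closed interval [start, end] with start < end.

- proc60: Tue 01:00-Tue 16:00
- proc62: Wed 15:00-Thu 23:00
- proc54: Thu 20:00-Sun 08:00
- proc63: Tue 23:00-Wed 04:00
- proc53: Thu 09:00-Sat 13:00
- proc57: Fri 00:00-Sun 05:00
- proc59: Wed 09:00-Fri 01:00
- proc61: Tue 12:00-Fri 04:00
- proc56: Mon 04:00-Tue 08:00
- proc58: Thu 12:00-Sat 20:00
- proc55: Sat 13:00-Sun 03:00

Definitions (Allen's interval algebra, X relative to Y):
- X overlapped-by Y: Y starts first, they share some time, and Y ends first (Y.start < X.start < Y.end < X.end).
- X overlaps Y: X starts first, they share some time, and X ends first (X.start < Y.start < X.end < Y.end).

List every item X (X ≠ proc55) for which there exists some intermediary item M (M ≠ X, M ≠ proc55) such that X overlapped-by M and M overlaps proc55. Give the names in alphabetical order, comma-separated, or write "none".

Target proc55 = [Sat 13:00, Sun 03:00].
Intermediaries M with M overlaps proc55: proc58.
Via proc58 — items with X overlapped-by proc58: proc54, proc57.
Union: proc54, proc57.

proc54, proc57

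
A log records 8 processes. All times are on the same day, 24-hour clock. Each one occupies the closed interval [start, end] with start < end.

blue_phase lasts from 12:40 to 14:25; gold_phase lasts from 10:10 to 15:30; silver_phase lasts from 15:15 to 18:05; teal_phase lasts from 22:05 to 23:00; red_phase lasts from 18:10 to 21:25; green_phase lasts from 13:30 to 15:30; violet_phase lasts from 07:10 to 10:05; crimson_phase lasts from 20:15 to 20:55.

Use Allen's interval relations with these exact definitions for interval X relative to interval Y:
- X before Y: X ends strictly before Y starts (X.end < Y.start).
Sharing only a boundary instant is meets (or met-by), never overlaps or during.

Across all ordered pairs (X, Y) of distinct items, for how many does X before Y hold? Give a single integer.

22

Checking all 56 ordered pairs for relation 'before'; matching pairs in alphabetical order:
(blue_phase, crimson_phase): blue_phase before crimson_phase ✓
(blue_phase, red_phase): blue_phase before red_phase ✓
(blue_phase, silver_phase): blue_phase before silver_phase ✓
(blue_phase, teal_phase): blue_phase before teal_phase ✓
(crimson_phase, teal_phase): crimson_phase before teal_phase ✓
(gold_phase, crimson_phase): gold_phase before crimson_phase ✓
(gold_phase, red_phase): gold_phase before red_phase ✓
(gold_phase, teal_phase): gold_phase before teal_phase ✓
(green_phase, crimson_phase): green_phase before crimson_phase ✓
(green_phase, red_phase): green_phase before red_phase ✓
(green_phase, teal_phase): green_phase before teal_phase ✓
(red_phase, teal_phase): red_phase before teal_phase ✓
(silver_phase, crimson_phase): silver_phase before crimson_phase ✓
(silver_phase, red_phase): silver_phase before red_phase ✓
(silver_phase, teal_phase): silver_phase before teal_phase ✓
(violet_phase, blue_phase): violet_phase before blue_phase ✓
(violet_phase, crimson_phase): violet_phase before crimson_phase ✓
(violet_phase, gold_phase): violet_phase before gold_phase ✓
(violet_phase, green_phase): violet_phase before green_phase ✓
(violet_phase, red_phase): violet_phase before red_phase ✓
(violet_phase, silver_phase): violet_phase before silver_phase ✓
(violet_phase, teal_phase): violet_phase before teal_phase ✓
Count: 22.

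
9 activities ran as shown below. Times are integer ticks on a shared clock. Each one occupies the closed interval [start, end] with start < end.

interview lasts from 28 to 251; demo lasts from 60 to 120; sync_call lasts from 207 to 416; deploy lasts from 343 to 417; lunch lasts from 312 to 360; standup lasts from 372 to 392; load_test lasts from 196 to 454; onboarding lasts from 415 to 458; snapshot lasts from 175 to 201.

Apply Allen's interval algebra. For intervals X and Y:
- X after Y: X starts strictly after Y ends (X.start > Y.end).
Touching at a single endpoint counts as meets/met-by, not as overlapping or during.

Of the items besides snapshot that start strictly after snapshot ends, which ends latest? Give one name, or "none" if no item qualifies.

Target snapshot = [175, 201].
demo [60, 120] → before → excluded.
deploy [343, 417] → after → candidate.
interview [28, 251] → contains → excluded.
load_test [196, 454] → overlapped-by → excluded.
lunch [312, 360] → after → candidate.
onboarding [415, 458] → after → candidate.
standup [372, 392] → after → candidate.
sync_call [207, 416] → after → candidate.
Among candidates, latest end is 458 → onboarding.

onboarding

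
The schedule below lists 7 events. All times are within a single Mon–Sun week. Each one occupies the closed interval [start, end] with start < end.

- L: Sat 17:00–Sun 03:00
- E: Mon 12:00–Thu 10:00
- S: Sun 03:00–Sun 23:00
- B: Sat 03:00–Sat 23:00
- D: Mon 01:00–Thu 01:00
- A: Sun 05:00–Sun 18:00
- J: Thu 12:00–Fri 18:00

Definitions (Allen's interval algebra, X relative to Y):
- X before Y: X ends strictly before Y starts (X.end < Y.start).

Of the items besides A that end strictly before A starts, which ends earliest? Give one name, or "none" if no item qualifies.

D

Target A = [Sun 05:00, Sun 18:00].
B [Sat 03:00, Sat 23:00] → before → candidate.
D [Mon 01:00, Thu 01:00] → before → candidate.
E [Mon 12:00, Thu 10:00] → before → candidate.
J [Thu 12:00, Fri 18:00] → before → candidate.
L [Sat 17:00, Sun 03:00] → before → candidate.
S [Sun 03:00, Sun 23:00] → contains → excluded.
Among candidates, earliest end is Thu 01:00 → D.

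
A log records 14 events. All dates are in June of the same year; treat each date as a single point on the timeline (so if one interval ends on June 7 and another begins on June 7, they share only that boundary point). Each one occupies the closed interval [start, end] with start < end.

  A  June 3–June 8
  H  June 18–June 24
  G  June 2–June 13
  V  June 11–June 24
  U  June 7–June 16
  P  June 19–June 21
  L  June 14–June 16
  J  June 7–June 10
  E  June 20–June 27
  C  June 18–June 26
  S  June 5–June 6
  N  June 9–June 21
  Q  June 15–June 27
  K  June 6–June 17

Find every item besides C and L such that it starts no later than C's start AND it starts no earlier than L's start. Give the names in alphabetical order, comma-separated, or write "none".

H, Q

Conditions: its start is no later than C's start (X.start <= June 18) AND its start is no earlier than L's start (X.start >= June 14).
A: start June 3 <= June 18? ✓; start June 3 >= June 14? ✗ → no.
E: start June 20 <= June 18? ✗; start June 20 >= June 14? ✓ → no.
G: start June 2 <= June 18? ✓; start June 2 >= June 14? ✗ → no.
H: start June 18 <= June 18? ✓; start June 18 >= June 14? ✓ → yes.
J: start June 7 <= June 18? ✓; start June 7 >= June 14? ✗ → no.
K: start June 6 <= June 18? ✓; start June 6 >= June 14? ✗ → no.
N: start June 9 <= June 18? ✓; start June 9 >= June 14? ✗ → no.
P: start June 19 <= June 18? ✗; start June 19 >= June 14? ✓ → no.
Q: start June 15 <= June 18? ✓; start June 15 >= June 14? ✓ → yes.
S: start June 5 <= June 18? ✓; start June 5 >= June 14? ✗ → no.
U: start June 7 <= June 18? ✓; start June 7 >= June 14? ✗ → no.
V: start June 11 <= June 18? ✓; start June 11 >= June 14? ✗ → no.
Result: H, Q.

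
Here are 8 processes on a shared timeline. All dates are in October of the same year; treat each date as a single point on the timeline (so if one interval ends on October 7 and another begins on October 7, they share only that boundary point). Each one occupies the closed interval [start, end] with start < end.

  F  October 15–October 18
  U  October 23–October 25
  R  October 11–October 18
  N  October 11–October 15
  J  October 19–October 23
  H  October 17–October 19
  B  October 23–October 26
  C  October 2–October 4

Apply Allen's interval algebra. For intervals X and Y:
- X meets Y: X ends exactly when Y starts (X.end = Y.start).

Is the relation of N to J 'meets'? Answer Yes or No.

N = [October 11, October 15], J = [October 19, October 23].
Actual relation of N to J: before.
Asked whether 'meets' holds → No.

No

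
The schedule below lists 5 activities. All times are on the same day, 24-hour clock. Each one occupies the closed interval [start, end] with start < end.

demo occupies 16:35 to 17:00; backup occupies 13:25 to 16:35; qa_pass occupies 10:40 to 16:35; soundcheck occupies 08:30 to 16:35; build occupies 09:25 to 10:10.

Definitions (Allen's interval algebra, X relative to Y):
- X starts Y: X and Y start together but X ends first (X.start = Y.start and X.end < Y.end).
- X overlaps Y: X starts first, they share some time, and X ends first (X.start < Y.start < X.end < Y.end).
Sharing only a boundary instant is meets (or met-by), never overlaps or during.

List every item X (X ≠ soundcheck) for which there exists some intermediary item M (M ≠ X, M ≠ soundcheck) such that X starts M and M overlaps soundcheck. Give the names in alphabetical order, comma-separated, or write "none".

Target soundcheck = [08:30, 16:35].
Intermediaries M with M overlaps soundcheck: none.
Union: none.

none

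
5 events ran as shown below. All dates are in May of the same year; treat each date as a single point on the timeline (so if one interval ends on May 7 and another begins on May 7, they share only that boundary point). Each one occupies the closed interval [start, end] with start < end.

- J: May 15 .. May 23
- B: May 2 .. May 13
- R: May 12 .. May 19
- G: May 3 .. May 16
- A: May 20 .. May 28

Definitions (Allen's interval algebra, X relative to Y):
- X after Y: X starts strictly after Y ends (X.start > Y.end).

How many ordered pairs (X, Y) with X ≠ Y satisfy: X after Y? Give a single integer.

Checking all 20 ordered pairs for relation 'after'; matching pairs in alphabetical order:
(A, B): A after B ✓
(A, G): A after G ✓
(A, R): A after R ✓
(J, B): J after B ✓
Count: 4.

4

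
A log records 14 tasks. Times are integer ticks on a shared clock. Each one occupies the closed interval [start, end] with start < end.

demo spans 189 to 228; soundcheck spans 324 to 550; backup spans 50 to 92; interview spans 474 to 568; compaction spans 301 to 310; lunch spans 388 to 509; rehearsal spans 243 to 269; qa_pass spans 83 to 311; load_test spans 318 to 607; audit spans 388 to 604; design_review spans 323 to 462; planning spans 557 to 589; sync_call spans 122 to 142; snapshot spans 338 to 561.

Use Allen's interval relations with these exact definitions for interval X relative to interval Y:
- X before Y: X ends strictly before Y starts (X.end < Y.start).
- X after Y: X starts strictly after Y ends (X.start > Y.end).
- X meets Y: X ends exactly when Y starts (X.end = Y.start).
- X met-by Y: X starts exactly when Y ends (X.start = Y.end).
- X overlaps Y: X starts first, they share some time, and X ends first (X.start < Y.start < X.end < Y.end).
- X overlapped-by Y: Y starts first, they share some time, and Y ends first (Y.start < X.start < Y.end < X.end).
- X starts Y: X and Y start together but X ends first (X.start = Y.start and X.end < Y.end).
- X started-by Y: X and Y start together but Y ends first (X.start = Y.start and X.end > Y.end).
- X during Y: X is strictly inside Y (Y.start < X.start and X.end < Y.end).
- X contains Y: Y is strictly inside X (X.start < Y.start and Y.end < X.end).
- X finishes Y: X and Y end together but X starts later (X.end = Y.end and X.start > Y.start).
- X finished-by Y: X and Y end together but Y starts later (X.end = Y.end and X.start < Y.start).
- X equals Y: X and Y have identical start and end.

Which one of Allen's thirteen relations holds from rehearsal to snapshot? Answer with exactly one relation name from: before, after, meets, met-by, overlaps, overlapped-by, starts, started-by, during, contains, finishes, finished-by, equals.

rehearsal = [243, 269]; snapshot = [338, 561].
Compare endpoints: rehearsal.start < snapshot.start, rehearsal.start < snapshot.end, rehearsal.end < snapshot.start, rehearsal.end < snapshot.end.
That pattern is 'before'.

before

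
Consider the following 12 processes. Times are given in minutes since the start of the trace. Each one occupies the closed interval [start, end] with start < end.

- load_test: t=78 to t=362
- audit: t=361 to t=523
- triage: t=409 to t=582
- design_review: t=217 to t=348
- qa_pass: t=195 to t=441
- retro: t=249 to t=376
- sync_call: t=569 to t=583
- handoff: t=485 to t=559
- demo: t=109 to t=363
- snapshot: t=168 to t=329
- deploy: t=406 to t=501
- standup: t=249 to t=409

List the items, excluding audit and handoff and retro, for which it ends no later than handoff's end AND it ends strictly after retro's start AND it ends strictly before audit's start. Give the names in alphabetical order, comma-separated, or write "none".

design_review, snapshot

Conditions: its end is no later than handoff's end (X.end <= t=559) AND its end is strictly after retro's start (X.end > t=249) AND its end is strictly before audit's start (X.end < t=361).
demo: end t=363 <= t=559? ✓; end t=363 > t=249? ✓; end t=363 < t=361? ✗ → no.
deploy: end t=501 <= t=559? ✓; end t=501 > t=249? ✓; end t=501 < t=361? ✗ → no.
design_review: end t=348 <= t=559? ✓; end t=348 > t=249? ✓; end t=348 < t=361? ✓ → yes.
load_test: end t=362 <= t=559? ✓; end t=362 > t=249? ✓; end t=362 < t=361? ✗ → no.
qa_pass: end t=441 <= t=559? ✓; end t=441 > t=249? ✓; end t=441 < t=361? ✗ → no.
snapshot: end t=329 <= t=559? ✓; end t=329 > t=249? ✓; end t=329 < t=361? ✓ → yes.
standup: end t=409 <= t=559? ✓; end t=409 > t=249? ✓; end t=409 < t=361? ✗ → no.
sync_call: end t=583 <= t=559? ✗; end t=583 > t=249? ✓; end t=583 < t=361? ✗ → no.
triage: end t=582 <= t=559? ✗; end t=582 > t=249? ✓; end t=582 < t=361? ✗ → no.
Result: design_review, snapshot.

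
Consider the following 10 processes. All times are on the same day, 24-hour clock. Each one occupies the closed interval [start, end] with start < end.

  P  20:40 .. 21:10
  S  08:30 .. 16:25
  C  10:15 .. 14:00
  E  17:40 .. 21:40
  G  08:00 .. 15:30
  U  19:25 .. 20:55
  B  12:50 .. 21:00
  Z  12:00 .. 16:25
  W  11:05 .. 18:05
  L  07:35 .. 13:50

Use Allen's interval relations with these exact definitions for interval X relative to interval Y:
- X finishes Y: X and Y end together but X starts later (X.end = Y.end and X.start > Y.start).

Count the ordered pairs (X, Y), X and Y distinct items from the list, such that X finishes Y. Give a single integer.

1

Checking all 90 ordered pairs for relation 'finishes'; matching pairs in alphabetical order:
(Z, S): Z finishes S ✓
Count: 1.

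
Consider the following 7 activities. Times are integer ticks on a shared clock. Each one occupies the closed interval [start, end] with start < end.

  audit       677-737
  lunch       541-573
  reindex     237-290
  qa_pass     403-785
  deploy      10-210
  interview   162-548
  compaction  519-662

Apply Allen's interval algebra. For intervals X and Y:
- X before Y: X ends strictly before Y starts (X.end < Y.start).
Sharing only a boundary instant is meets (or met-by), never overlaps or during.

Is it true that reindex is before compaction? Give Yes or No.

Yes

reindex = [237, 290], compaction = [519, 662].
Actual relation of reindex to compaction: before.
Asked whether 'before' holds → Yes.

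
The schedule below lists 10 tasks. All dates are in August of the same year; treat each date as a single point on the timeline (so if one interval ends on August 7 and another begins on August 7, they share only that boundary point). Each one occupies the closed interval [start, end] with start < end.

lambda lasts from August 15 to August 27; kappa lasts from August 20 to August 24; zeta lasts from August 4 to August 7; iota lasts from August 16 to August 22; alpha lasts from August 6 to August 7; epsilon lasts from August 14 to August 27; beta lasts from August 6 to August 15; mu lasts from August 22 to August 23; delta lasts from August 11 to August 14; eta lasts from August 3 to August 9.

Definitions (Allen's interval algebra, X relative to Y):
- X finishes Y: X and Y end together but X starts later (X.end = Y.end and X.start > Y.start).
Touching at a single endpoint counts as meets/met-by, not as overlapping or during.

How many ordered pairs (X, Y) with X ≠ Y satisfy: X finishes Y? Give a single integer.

2

Checking all 90 ordered pairs for relation 'finishes'; matching pairs in alphabetical order:
(alpha, zeta): alpha finishes zeta ✓
(lambda, epsilon): lambda finishes epsilon ✓
Count: 2.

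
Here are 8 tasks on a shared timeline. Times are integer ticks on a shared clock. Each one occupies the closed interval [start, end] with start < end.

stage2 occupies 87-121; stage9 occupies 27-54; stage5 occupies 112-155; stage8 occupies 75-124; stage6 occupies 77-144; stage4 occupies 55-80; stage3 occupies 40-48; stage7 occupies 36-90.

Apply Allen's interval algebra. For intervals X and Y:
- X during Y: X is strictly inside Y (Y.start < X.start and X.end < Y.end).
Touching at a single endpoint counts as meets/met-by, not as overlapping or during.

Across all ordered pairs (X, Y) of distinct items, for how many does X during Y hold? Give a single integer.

5

Checking all 56 ordered pairs for relation 'during'; matching pairs in alphabetical order:
(stage2, stage6): stage2 during stage6 ✓
(stage2, stage8): stage2 during stage8 ✓
(stage3, stage7): stage3 during stage7 ✓
(stage3, stage9): stage3 during stage9 ✓
(stage4, stage7): stage4 during stage7 ✓
Count: 5.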